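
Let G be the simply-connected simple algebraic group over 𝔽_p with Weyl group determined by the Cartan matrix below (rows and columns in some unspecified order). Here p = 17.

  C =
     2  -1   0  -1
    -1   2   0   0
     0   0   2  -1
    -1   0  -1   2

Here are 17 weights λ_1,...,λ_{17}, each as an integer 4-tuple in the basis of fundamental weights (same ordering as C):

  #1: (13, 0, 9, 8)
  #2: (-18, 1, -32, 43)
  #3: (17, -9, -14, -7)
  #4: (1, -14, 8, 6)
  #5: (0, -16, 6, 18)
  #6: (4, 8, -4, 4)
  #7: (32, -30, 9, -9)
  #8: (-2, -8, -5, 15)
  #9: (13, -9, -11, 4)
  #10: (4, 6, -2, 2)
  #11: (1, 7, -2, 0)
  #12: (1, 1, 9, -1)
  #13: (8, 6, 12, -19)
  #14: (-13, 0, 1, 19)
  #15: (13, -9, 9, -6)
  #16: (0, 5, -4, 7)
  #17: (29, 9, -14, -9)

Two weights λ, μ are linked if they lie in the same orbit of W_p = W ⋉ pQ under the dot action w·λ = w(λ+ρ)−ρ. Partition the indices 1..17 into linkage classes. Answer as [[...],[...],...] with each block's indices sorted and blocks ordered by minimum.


Dynkin diagram of C (from the 6 off-diagonal −1 entries): A_4.

Alcove-folded reps (p=17, 17 weights, presented ϖ-order):

  1: (2, 8, 1, 0);  2: (2, 2, 10, 0);  3: (7, 1, 4, 4);  4: (7, 1, 4, 4);  5: (5, 7, 1, 2);  6: (5, 7, 1, 2);  7: (7, 1, 4, 4);  8: (7, 1, 4, 4);  9: (1, 6, 3, 5);  10: (5, 7, 1, 2);  11: (2, 8, 1, 0);  12: (2, 2, 10, 0);  13: (7, 1, 4, 4);  14: (1, 6, 3, 5);  15: (1, 6, 3, 5);  16: (1, 6, 3, 5);  17: (2, 2, 4, 4)

Linkage partition of the 17 weights (6 classes, p=17):

[[1, 11], [2, 12], [3, 4, 7, 8, 13], [5, 6, 10], [9, 14, 15, 16], [17]]


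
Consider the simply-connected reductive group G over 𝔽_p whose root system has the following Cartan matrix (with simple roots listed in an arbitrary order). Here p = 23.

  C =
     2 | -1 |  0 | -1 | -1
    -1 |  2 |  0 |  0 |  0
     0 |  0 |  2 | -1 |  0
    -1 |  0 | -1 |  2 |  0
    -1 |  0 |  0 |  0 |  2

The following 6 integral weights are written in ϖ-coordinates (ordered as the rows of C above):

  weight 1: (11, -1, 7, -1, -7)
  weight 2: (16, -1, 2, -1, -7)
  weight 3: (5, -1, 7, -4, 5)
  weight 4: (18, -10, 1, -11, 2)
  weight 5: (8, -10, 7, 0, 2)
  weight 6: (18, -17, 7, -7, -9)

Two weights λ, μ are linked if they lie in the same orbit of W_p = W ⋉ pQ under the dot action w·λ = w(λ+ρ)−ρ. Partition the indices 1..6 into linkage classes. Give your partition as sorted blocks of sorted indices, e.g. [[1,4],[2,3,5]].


Dynkin diagram of C (from the 8 off-diagonal −1 entries): D_5.

λ_j+ρ reflected into Ā_23 (⟨·,θ^∨⟩≤23); 5-tuples as given:

  λ_1 → (3, 0, 5, 3, 6)
  λ_2 → (3, 0, 5, 3, 6)
  λ_3 → (3, 0, 5, 3, 6)
  λ_4 → (0, 9, 8, 1, 3)
  λ_5 → (0, 9, 8, 1, 3)
  λ_6 → (3, 5, 3, 2, 3)

Partition of {1..6} into 3 W_23-dot-orbits:

[[1, 2, 3], [4, 5], [6]]


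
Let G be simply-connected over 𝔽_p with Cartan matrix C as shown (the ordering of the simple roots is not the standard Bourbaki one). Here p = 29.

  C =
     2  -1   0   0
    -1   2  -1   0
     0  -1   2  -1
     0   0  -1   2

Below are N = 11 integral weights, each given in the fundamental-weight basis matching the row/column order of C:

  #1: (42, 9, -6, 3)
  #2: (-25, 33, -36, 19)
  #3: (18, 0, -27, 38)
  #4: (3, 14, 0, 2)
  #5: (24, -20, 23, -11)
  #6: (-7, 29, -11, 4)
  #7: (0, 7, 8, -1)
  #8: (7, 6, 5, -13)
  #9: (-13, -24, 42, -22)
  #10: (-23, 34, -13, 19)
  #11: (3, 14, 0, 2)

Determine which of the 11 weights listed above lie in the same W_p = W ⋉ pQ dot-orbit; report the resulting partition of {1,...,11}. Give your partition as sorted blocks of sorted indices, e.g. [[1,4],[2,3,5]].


Cartan matrix: type A_4 (|W|=120); un-permuting the 4 rows.

Ā_29 reps of the 11 weights (A_4, coords as presented):

  1: (5, 14, 5, 4) · 2: (5, 14, 5, 4) · 3: (4, 15, 1, 3) · 4: (4, 15, 1, 3) · 5: (5, 14, 5, 4) · 6: (5, 14, 5, 4) · 7: (1, 8, 9, 0) · 8: (8, 1, 6, 6) · 9: (8, 1, 6, 6) · 10: (8, 1, 6, 6) · 11: (4, 15, 1, 3)

Linkage partition of the 11 weights (4 classes, p=29):

[[1, 2, 5, 6], [3, 4, 11], [7], [8, 9, 10]]


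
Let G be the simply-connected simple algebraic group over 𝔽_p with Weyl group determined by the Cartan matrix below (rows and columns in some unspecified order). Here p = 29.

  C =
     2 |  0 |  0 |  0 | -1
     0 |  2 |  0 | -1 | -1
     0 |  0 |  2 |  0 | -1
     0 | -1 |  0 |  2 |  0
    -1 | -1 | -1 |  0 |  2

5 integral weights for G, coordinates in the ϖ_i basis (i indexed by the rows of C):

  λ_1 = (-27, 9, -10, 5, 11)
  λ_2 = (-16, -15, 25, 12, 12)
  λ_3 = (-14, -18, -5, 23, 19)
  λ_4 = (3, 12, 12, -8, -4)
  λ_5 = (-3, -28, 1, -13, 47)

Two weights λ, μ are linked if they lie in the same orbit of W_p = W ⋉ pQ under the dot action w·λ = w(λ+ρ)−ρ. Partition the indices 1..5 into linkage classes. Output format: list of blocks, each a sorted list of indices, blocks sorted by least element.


C ↔ D_5 under row/col permutation; |W(D_5)| = 1920.

Alcove-folded reps (p=29, 5 weights, presented ϖ-order):

  1: (1, 2, 10, 7, 3)
  2: (1, 2, 10, 7, 3)
  3: (1, 2, 10, 7, 3)
  4: (1, 2, 10, 7, 3)
  5: (2, 1, 2, 10, 6)

2 distinct reps among the 5 weights ⇒ 2 W_29-linkage classes:

[[1, 2, 3, 4], [5]]


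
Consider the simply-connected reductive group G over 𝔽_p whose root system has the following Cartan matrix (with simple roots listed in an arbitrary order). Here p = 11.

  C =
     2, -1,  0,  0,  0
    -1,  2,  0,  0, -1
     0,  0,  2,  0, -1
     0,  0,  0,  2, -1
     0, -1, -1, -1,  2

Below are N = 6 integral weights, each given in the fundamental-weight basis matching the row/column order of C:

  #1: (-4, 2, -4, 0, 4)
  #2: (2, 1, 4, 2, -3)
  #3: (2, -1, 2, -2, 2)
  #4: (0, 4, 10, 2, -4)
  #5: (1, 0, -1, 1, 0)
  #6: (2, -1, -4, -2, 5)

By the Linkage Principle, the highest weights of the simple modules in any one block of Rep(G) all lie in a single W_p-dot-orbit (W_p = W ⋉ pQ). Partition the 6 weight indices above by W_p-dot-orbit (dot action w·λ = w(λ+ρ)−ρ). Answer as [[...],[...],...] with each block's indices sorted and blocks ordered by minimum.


Dynkin diagram of C (from the 8 off-diagonal −1 entries): D_5.

Alcove-folded reps (p=11, 6 weights, presented ϖ-order):

  λ_1 → (3, 0, 3, 1, 2) · λ_2 → (3, 0, 3, 1, 2) · λ_3 → (3, 0, 3, 1, 2) · λ_4 → (3, 0, 3, 1, 2) · λ_5 → (2, 1, 0, 2, 1) · λ_6 → (3, 0, 3, 1, 2)

Partition of {1..6} into 2 W_11-dot-orbits:

[[1, 2, 3, 4, 6], [5]]


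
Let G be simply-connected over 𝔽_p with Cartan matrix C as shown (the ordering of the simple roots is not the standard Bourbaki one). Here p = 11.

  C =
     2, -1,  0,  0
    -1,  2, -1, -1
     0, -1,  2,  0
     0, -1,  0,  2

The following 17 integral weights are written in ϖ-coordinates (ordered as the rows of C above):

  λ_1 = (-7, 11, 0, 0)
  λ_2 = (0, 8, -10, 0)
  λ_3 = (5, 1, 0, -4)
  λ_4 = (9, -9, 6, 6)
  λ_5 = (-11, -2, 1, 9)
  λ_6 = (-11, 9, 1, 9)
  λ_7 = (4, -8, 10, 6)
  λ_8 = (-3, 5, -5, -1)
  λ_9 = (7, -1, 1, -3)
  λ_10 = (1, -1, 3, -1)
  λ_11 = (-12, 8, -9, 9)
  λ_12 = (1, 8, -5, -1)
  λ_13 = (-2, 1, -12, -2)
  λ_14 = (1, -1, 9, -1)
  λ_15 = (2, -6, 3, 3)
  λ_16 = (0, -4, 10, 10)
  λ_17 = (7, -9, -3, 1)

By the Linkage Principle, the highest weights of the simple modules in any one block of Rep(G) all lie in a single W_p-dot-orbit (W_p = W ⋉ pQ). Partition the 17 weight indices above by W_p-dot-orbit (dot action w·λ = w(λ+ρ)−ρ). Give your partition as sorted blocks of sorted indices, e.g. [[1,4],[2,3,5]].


Type D_4, rank 4, |W|=192; reorder rows/cols to standard.

W_11-reps of the 17 weights in Ā_11 (same 4-coord order as C):

  λ_1 → (2, 1, 1, 1);  λ_2 → (1, 0, 9, 1);  λ_3 → (5, 1, 0, 2);  λ_4 → (2, 1, 1, 1);  λ_5 → (1, 0, 9, 1);  λ_6 → (1, 0, 9, 1);  λ_7 → (2, 0, 4, 0);  λ_8 → (2, 0, 4, 0);  λ_9 → (6, 2, 0, 0);  λ_10 → (2, 0, 4, 0);  λ_11 → (1, 0, 2, 0);  λ_12 → (2, 0, 4, 0);  λ_13 → (1, 0, 9, 1);  λ_14 → (1, 0, 9, 1);  λ_15 → (2, 1, 1, 1);  λ_16 → (6, 2, 0, 0);  λ_17 → (6, 2, 0, 0)

Partition of {1..17} into 6 W_11-dot-orbits:

[[1, 4, 15], [2, 5, 6, 13, 14], [3], [7, 8, 10, 12], [9, 16, 17], [11]]


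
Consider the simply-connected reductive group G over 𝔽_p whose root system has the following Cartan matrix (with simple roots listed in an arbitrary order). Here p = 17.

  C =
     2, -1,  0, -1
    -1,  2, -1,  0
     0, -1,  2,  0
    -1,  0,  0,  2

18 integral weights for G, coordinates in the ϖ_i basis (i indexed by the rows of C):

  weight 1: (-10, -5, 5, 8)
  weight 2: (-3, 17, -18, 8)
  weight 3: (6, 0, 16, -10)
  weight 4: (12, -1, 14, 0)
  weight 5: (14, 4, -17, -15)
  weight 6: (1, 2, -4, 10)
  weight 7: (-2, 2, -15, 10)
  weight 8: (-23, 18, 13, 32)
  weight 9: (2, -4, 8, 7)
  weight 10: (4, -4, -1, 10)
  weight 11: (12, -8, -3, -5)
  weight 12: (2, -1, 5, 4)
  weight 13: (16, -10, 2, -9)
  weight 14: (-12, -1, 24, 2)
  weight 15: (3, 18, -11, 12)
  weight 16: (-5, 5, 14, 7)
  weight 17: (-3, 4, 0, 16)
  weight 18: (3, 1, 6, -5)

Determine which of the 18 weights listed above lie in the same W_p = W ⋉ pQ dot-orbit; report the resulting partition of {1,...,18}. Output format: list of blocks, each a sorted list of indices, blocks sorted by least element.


Type A_4, rank 4, |W|=120; reorder rows/cols to standard.

Alcove-folded reps (p=17, 18 weights, presented ϖ-order):

    1: (0, 2, 7, 4)
    2: (0, 1, 8, 1)
    3: (0, 1, 8, 1)
    4: (2, 0, 3, 11)
    5: (10, 1, 2, 1)
    6: (2, 0, 3, 11)
    7: (10, 1, 2, 1)
    8: (10, 1, 2, 1)
    9: (0, 3, 6, 8)
    10: (2, 0, 3, 11)
    11: (0, 2, 7, 4)
    12: (3, 0, 6, 5)
    13: (0, 3, 6, 8)
    14: (0, 3, 6, 8)
    15: (0, 2, 7, 4)
    16: (0, 2, 7, 4)
    17: (2, 0, 3, 11)
    18: (0, 2, 7, 4)

Linkage partition of the 18 weights (6 classes, p=17):

[[1, 11, 15, 16, 18], [2, 3], [4, 6, 10, 17], [5, 7, 8], [9, 13, 14], [12]]


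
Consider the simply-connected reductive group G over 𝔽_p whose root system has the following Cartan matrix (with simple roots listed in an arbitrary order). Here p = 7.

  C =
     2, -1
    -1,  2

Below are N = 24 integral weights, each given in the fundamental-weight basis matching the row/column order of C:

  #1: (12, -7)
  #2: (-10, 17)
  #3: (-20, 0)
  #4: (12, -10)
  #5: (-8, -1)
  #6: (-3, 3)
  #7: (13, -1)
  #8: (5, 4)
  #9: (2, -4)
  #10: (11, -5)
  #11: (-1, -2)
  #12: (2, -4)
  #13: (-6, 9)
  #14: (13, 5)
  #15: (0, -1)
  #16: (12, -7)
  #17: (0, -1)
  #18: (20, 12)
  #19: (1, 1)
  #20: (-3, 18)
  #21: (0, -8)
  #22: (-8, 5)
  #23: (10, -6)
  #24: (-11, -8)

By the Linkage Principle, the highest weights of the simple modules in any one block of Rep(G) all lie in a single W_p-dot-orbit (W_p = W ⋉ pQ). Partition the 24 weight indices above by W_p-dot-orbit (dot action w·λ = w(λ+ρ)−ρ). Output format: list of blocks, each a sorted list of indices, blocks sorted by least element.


Dynkin diagram of C (from the 2 off-diagonal −1 entries): A_2.

Ā_7 reps of the 24 weights (A_2, coords as presented):

  1: (1, 0) · 2: (2, 2) · 3: (2, 1) · 4: (2, 1) · 5: (0, 7) · 6: (2, 2) · 7: (0, 7) · 8: (2, 1) · 9: (0, 3) · 10: (2, 1) · 11: (1, 0) · 12: (0, 3) · 13: (2, 2) · 14: (6, 1) · 15: (1, 0) · 16: (1, 0) · 17: (1, 0) · 18: (6, 1) · 19: (2, 2) · 20: (2, 2) · 21: (6, 1) · 22: (6, 1) · 23: (2, 1) · 24: (0, 3)

Linkage partition of the 24 weights (6 classes, p=7):

[[1, 11, 15, 16, 17], [2, 6, 13, 19, 20], [3, 4, 8, 10, 23], [5, 7], [9, 12, 24], [14, 18, 21, 22]]


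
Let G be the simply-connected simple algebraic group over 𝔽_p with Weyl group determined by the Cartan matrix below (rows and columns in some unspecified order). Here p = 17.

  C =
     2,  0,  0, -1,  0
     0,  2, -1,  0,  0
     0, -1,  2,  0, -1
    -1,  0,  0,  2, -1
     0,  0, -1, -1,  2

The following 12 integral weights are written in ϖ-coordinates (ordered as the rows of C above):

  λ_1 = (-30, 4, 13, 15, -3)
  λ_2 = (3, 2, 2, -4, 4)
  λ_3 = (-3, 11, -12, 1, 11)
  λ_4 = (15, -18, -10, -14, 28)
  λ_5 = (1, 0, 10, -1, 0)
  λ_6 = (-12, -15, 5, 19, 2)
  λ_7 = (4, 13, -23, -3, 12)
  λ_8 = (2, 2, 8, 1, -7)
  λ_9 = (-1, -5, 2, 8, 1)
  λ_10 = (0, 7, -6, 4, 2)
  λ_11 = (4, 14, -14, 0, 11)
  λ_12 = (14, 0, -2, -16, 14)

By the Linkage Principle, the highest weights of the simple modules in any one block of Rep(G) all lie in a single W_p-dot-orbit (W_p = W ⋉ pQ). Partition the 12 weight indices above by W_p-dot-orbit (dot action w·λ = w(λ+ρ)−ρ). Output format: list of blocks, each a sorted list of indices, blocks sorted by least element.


Type A_5, rank 5, |W|=720; reorder rows/cols to standard.

Ā_17 reps of the 12 weights (A_5, coords as presented):

  λ_1 → (2, 1, 11, 0, 1) · λ_2 → (1, 3, 3, 3, 2) · λ_3 → (2, 1, 11, 0, 1) · λ_4 → (0, 3, 1, 9, 1) · λ_5 → (2, 1, 11, 0, 1) · λ_6 → (1, 3, 3, 3, 2) · λ_7 → (1, 3, 3, 3, 2) · λ_8 → (1, 3, 3, 3, 2) · λ_9 → (0, 3, 1, 9, 1) · λ_10 → (1, 3, 3, 3, 2) · λ_11 → (2, 1, 11, 0, 1) · λ_12 → (0, 0, 0, 14, 1)

Grouping the 12 weights by Ā_17-representative: 4 linkage classes.

[[1, 3, 5, 11], [2, 6, 7, 8, 10], [4, 9], [12]]


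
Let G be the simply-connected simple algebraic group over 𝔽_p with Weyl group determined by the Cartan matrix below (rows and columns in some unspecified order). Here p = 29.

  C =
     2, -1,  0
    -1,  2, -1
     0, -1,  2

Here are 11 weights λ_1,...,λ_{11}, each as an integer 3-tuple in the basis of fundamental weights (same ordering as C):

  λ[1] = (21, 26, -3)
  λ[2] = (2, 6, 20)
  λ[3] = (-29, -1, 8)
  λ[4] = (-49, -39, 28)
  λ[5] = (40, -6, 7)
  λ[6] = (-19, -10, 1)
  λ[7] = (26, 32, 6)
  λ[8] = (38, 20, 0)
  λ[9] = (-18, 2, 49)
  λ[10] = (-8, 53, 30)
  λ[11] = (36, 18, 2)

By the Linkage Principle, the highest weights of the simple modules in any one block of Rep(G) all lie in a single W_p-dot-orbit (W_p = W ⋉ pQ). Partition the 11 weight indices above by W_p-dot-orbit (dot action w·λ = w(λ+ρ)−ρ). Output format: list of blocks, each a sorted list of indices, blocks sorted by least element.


A_3 Cartan matrix, 3 simple roots permuted; ρ=(1,1,1).

Folding the 11 weights λ_j+ρ into Ā_29 (reps in the given 3-coord order):

  λ_1 → (2, 7, 18)
  λ_2 → (1, 7, 19)
  λ_3 → (0, 9, 19)
  λ_4 → (0, 9, 19)
  λ_5 → (14, 7, 5)
  λ_6 → (2, 7, 18)
  λ_7 → (2, 7, 18)
  λ_8 → (1, 7, 19)
  λ_9 → (14, 7, 5)
  λ_10 → (2, 7, 18)
  λ_11 → (1, 7, 19)

These 11 weights hit 4 W_29-dot-orbits; sizes (4, 3, 2, 2):

[[1, 6, 7, 10], [2, 8, 11], [3, 4], [5, 9]]


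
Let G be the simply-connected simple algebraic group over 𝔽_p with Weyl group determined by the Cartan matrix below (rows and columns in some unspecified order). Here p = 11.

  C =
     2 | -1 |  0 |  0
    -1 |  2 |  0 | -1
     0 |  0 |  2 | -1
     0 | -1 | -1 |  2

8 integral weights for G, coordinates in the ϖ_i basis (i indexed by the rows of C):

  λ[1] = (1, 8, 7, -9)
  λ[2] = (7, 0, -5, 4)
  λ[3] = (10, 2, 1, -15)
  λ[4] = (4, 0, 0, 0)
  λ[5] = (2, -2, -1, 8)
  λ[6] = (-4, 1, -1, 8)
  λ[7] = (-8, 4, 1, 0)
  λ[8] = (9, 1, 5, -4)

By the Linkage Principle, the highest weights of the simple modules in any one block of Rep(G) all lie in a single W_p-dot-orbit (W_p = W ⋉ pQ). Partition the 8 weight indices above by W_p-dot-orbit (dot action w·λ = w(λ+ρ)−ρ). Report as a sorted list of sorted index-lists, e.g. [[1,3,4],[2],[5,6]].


C ↔ A_4 under row/col permutation; |W(A_4)| = 120.

Each λ_j+ρ reduced to Ā_11; 4-tuples below use C's row order:

  1: (2, 1, 0, 8)
  2: (5, 1, 1, 1)
  3: (2, 1, 0, 8)
  4: (5, 1, 1, 1)
  5: (2, 1, 0, 8)
  6: (2, 1, 0, 8)
  7: (5, 1, 1, 1)
  8: (5, 1, 1, 1)

Linkage partition of the 8 weights (2 classes, p=11):

[[1, 3, 5, 6], [2, 4, 7, 8]]


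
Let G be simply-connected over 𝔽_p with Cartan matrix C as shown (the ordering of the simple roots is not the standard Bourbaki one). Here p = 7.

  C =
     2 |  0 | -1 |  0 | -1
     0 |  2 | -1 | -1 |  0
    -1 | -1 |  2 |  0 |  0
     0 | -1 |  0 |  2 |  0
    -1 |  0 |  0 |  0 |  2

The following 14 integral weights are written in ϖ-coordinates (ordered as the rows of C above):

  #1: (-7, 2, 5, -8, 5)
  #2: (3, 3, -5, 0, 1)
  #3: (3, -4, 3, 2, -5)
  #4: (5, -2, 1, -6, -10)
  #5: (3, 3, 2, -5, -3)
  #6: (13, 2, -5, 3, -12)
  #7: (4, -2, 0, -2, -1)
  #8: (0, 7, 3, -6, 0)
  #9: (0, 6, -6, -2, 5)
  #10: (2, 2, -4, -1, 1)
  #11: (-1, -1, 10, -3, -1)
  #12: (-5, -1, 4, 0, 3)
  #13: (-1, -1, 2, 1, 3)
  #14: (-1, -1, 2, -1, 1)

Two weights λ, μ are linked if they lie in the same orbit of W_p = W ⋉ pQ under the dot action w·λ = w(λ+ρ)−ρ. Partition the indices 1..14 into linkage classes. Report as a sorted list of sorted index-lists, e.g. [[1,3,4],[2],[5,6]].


Type A_5, rank 5, |W|=720; reorder rows/cols to standard.

W_7-reps of the 14 weights in Ā_7 (same 5-coord order as C):

    [1] (0, 0, 4, 1, 2)
    [2] (0, 0, 4, 1, 2)
    [3] (0, 2, 1, 1, 3)
    [4] (4, 0, 1, 1, 0)
    [5] (0, 0, 3, 0, 2)
    [6] (0, 2, 1, 1, 3)
    [7] (4, 0, 1, 1, 0)
    [8] (4, 0, 1, 1, 0)
    [9] (4, 0, 1, 1, 0)
    [10] (0, 0, 3, 0, 2)
    [11] (0, 0, 3, 0, 2)
    [12] (4, 0, 1, 1, 0)
    [13] (0, 0, 3, 0, 2)
    [14] (0, 0, 3, 0, 2)

The 14 indices split into 4 linkage classes (same alcove rep ⇔ same W_7-dot-orbit):

[[1, 2], [3, 6], [4, 7, 8, 9, 12], [5, 10, 11, 13, 14]]


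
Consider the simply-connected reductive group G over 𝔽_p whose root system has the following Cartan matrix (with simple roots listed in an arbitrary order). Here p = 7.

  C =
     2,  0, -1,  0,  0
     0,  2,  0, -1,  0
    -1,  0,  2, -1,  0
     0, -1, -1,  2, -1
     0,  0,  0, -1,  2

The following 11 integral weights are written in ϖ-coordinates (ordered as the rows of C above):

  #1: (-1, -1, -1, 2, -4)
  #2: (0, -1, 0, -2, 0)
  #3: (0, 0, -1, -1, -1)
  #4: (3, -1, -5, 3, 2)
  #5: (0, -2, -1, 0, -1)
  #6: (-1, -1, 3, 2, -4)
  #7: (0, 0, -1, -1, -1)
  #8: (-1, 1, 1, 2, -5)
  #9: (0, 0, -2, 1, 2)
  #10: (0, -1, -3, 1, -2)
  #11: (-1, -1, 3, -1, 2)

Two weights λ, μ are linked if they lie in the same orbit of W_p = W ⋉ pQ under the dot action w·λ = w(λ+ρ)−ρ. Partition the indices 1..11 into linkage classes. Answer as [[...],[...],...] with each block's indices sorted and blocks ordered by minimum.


D_5 Cartan matrix, 5 simple roots permuted; ρ=(1,1,1,1,1).

Each λ_j+ρ reduced to Ā_7; 5-tuples below use C's row order:

    1: (0, 0, 0, 0, 3)
    2: (1, 1, 0, 0, 0)
    3: (1, 1, 0, 0, 0)
    4: (0, 0, 0, 0, 3)
    5: (1, 1, 0, 0, 0)
    6: (0, 0, 0, 0, 3)
    7: (1, 1, 0, 0, 0)
    8: (0, 1, 0, 1, 3)
    9: (0, 1, 0, 1, 3)
    10: (1, 1, 0, 0, 0)
    11: (0, 0, 0, 0, 3)

Partition of {1..11} into 3 W_7-dot-orbits:

[[1, 4, 6, 11], [2, 3, 5, 7, 10], [8, 9]]


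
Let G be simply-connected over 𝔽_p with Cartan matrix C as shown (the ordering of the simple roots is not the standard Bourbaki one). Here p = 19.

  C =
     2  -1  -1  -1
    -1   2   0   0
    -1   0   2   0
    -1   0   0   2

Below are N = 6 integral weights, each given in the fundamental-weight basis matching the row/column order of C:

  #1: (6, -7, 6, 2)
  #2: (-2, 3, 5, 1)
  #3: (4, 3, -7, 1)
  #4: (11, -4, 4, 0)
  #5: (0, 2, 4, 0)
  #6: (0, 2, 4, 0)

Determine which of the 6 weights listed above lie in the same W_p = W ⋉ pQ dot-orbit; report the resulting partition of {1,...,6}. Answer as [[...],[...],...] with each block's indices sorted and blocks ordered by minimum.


Cartan matrix: type D_4 (|W|=192); un-permuting the 4 rows.

λ_j+ρ reflected into Ā_19 (⟨·,θ^∨⟩≤19); 4-tuples as given:

    λ_1 → (1, 6, 7, 3)
    λ_2 → (1, 3, 5, 1)
    λ_3 → (1, 3, 5, 1)
    λ_4 → (1, 3, 5, 1)
    λ_5 → (1, 3, 5, 1)
    λ_6 → (1, 3, 5, 1)

Partition of {1..6} into 2 W_19-dot-orbits:

[[1], [2, 3, 4, 5, 6]]


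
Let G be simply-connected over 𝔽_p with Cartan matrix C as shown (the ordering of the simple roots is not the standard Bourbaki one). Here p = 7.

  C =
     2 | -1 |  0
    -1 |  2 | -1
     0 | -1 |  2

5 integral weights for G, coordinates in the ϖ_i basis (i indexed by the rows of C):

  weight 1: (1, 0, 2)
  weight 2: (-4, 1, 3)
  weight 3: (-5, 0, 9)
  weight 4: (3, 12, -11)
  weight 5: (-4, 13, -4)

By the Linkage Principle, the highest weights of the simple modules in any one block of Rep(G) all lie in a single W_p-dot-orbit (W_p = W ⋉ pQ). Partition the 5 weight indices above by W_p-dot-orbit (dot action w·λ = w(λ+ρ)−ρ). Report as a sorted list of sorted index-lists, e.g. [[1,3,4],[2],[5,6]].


Type A_3, rank 3, |W|=24; reorder rows/cols to standard.

Each λ_j+ρ reduced to Ā_7; 3-tuples below use C's row order:

  λ_1+ρ ↦ (2, 1, 3)
  λ_2+ρ ↦ (2, 1, 3)
  λ_3+ρ ↦ (3, 0, 3)
  λ_4+ρ ↦ (3, 0, 3)
  λ_5+ρ ↦ (3, 0, 3)

The 5 indices split into 2 linkage classes (same alcove rep ⇔ same W_7-dot-orbit):

[[1, 2], [3, 4, 5]]


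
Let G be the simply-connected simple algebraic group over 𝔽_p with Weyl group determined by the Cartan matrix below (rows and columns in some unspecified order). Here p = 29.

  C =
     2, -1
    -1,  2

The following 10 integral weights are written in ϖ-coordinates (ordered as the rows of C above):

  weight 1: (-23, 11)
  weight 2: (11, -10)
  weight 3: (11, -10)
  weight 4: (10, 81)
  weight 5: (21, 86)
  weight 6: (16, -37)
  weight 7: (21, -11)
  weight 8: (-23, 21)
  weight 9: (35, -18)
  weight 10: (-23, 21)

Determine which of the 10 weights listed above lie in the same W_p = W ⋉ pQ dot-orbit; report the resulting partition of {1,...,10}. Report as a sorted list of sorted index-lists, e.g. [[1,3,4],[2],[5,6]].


Dynkin diagram of C (from the 2 off-diagonal −1 entries): A_2.

Folding the 10 weights λ_j+ρ into Ā_29 (reps in the given 2-coord order):

  λ_1+ρ ↦ (12, 10) · λ_2+ρ ↦ (3, 9) · λ_3+ρ ↦ (3, 9) · λ_4+ρ ↦ (6, 5) · λ_5+ρ ↦ (22, 0) · λ_6+ρ ↦ (12, 10) · λ_7+ρ ↦ (12, 10) · λ_8+ρ ↦ (22, 0) · λ_9+ρ ↦ (12, 10) · λ_10+ρ ↦ (22, 0)

The 10 indices split into 4 linkage classes (same alcove rep ⇔ same W_29-dot-orbit):

[[1, 6, 7, 9], [2, 3], [4], [5, 8, 10]]


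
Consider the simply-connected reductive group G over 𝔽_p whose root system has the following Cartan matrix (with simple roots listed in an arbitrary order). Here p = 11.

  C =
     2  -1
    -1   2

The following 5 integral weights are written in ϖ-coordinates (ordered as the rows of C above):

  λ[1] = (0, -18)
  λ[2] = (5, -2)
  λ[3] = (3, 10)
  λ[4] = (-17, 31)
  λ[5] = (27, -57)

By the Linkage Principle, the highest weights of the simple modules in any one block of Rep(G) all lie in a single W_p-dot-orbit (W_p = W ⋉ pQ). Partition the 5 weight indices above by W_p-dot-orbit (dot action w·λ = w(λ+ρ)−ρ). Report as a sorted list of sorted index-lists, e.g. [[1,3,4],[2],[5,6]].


Root system A_2: the 2×2 matrix C matches after relabeling.

Alcove-folded reps (p=11, 5 weights, presented ϖ-order):

  λ_1+ρ ↦ (5, 5);  λ_2+ρ ↦ (5, 1);  λ_3+ρ ↦ (0, 7);  λ_4+ρ ↦ (5, 5);  λ_5+ρ ↦ (5, 5)

Linkage partition of the 5 weights (3 classes, p=11):

[[1, 4, 5], [2], [3]]


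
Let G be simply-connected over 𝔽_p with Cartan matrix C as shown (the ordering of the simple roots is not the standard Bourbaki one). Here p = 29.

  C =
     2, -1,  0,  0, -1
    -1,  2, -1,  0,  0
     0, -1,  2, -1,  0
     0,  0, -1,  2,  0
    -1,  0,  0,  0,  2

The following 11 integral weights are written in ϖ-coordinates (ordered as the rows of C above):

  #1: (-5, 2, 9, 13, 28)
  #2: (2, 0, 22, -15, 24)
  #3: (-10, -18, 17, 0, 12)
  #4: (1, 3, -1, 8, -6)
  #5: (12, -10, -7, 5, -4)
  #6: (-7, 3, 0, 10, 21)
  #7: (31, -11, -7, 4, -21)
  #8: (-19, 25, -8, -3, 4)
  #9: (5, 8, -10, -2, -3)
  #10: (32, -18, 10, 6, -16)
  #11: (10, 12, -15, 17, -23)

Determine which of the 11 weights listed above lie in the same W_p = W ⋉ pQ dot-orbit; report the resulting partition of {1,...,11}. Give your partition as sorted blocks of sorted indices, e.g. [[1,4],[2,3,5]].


A_5 Cartan matrix, 5 simple roots permuted; ρ=(1,1,1,1,1).

Each λ_j+ρ reduced to Ā_29; 5-tuples below use C's row order:

  [1] (3, 1, 0, 9, 2) · [2] (3, 1, 0, 9, 2) · [3] (4, 1, 1, 7, 13) · [4] (3, 1, 0, 9, 2) · [5] (3, 1, 0, 9, 2) · [6] (4, 1, 1, 7, 13) · [7] (4, 1, 1, 7, 13) · [8] (4, 1, 1, 7, 13) · [9] (3, 1, 0, 9, 2) · [10] (1, 11, 2, 4, 10) · [11] (1, 11, 2, 4, 10)

The 11 indices split into 3 linkage classes (same alcove rep ⇔ same W_29-dot-orbit):

[[1, 2, 4, 5, 9], [3, 6, 7, 8], [10, 11]]


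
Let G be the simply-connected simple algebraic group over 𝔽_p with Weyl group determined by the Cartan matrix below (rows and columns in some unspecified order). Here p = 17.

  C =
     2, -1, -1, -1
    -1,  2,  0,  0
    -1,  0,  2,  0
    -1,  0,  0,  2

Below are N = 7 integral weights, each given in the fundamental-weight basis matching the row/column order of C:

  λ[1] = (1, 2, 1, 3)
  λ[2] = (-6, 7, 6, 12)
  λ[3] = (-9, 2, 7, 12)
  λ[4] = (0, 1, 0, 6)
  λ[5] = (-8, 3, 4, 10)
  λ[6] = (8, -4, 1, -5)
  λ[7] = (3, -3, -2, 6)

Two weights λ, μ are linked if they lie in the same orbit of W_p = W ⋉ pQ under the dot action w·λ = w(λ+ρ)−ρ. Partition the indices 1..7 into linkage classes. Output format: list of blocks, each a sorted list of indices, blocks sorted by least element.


D_4 Cartan matrix, 4 simple roots permuted; ρ=(1,1,1,1).

W_17-reps of the 7 weights in Ā_17 (same 4-coord order as C):

  [1] (2, 3, 2, 4)
  [2] (1, 2, 1, 7)
  [3] (3, 5, 0, 5)
  [4] (1, 2, 1, 7)
  [5] (2, 3, 2, 4)
  [6] (2, 3, 2, 4)
  [7] (1, 2, 1, 7)

Linkage partition of the 7 weights (3 classes, p=17):

[[1, 5, 6], [2, 4, 7], [3]]


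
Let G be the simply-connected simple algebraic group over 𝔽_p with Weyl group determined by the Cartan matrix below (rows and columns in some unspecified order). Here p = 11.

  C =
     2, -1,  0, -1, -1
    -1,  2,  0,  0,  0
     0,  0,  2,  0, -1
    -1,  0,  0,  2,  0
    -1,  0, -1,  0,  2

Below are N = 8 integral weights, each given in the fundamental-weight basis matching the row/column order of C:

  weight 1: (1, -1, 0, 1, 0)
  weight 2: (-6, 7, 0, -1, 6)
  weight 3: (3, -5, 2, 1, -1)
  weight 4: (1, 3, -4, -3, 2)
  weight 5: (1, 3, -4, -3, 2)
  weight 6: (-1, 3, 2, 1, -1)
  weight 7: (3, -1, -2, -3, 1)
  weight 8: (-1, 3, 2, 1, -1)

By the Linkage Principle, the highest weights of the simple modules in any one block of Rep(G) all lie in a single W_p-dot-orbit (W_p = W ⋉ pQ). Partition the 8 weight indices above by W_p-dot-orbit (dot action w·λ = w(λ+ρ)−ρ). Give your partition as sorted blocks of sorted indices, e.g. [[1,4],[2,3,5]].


Cartan matrix: type D_5 (|W|=1920); un-permuting the 5 rows.

Each λ_j+ρ reduced to Ā_11; 5-tuples below use C's row order:

  1: (2, 0, 1, 2, 1);  2: (0, 3, 1, 5, 0);  3: (0, 4, 3, 2, 0);  4: (0, 4, 3, 2, 0);  5: (0, 4, 3, 2, 0);  6: (0, 4, 3, 2, 0);  7: (2, 0, 1, 2, 1);  8: (0, 4, 3, 2, 0)

These 8 weights hit 3 W_11-dot-orbits; sizes (2, 1, 5):

[[1, 7], [2], [3, 4, 5, 6, 8]]


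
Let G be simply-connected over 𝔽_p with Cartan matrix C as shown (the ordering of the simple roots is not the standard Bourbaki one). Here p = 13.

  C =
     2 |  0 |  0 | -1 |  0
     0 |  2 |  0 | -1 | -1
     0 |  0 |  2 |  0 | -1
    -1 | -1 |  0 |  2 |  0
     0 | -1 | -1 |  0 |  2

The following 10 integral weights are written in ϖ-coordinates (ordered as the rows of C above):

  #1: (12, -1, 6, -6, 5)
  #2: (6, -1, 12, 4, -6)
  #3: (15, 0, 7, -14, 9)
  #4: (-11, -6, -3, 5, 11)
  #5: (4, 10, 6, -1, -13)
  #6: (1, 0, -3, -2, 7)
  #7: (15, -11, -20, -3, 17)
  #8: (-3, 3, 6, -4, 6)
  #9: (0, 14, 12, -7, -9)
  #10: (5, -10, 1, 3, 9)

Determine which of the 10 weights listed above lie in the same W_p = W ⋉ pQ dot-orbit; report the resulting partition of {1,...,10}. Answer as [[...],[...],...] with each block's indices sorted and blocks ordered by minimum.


Cartan matrix: type A_5 (|W|=720); un-permuting the 5 rows.

λ_j+ρ reflected into Ā_13 (⟨·,θ^∨⟩≤13); 5-tuples as given:

  λ_1 → (0, 5, 1, 0, 0)
  λ_2 → (0, 5, 1, 0, 0)
  λ_3 → (1, 4, 2, 5, 1)
  λ_4 → (1, 4, 2, 5, 1)
  λ_5 → (1, 0, 2, 1, 6)
  λ_6 → (1, 0, 2, 1, 6)
  λ_7 → (1, 4, 2, 5, 1)
  λ_8 → (1, 0, 2, 1, 6)
  λ_9 → (1, 0, 2, 1, 6)
  λ_10 → (1, 4, 2, 5, 1)

Linkage partition of the 10 weights (3 classes, p=13):

[[1, 2], [3, 4, 7, 10], [5, 6, 8, 9]]


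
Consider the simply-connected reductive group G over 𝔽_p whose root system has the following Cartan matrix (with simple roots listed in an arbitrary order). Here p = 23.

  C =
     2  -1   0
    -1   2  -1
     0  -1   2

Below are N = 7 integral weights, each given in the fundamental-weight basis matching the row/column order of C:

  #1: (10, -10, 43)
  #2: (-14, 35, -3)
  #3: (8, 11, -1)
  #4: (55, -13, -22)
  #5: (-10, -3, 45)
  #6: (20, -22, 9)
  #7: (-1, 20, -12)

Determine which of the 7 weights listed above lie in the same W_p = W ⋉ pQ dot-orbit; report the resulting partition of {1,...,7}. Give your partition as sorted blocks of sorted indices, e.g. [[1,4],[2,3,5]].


C ↔ A_3 under row/col permutation; |W(A_3)| = 24.

Alcove-folded reps (p=23, 7 weights, presented ϖ-order):

  λ_1+ρ ↦ (9, 12, 0) · λ_2+ρ ↦ (0, 10, 11) · λ_3+ρ ↦ (9, 12, 0) · λ_4+ρ ↦ (0, 10, 11) · λ_5+ρ ↦ (9, 12, 0) · λ_6+ρ ↦ (0, 10, 11) · λ_7+ρ ↦ (0, 10, 11)

The 7 indices split into 2 linkage classes (same alcove rep ⇔ same W_23-dot-orbit):

[[1, 3, 5], [2, 4, 6, 7]]


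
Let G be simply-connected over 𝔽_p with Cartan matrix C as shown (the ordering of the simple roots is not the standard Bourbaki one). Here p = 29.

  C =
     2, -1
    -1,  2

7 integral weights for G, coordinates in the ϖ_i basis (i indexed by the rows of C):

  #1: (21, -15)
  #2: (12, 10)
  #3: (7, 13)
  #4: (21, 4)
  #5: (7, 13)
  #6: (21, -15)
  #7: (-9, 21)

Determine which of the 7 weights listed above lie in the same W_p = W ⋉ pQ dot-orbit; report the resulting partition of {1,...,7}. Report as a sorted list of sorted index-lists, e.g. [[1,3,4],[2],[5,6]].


Root system A_2: the 2×2 matrix C matches after relabeling.

W_29-reps of the 7 weights in Ā_29 (same 2-coord order as C):

  λ_1+ρ ↦ (8, 14)
  λ_2+ρ ↦ (13, 11)
  λ_3+ρ ↦ (8, 14)
  λ_4+ρ ↦ (22, 5)
  λ_5+ρ ↦ (8, 14)
  λ_6+ρ ↦ (8, 14)
  λ_7+ρ ↦ (8, 14)

Linkage partition of the 7 weights (3 classes, p=29):

[[1, 3, 5, 6, 7], [2], [4]]


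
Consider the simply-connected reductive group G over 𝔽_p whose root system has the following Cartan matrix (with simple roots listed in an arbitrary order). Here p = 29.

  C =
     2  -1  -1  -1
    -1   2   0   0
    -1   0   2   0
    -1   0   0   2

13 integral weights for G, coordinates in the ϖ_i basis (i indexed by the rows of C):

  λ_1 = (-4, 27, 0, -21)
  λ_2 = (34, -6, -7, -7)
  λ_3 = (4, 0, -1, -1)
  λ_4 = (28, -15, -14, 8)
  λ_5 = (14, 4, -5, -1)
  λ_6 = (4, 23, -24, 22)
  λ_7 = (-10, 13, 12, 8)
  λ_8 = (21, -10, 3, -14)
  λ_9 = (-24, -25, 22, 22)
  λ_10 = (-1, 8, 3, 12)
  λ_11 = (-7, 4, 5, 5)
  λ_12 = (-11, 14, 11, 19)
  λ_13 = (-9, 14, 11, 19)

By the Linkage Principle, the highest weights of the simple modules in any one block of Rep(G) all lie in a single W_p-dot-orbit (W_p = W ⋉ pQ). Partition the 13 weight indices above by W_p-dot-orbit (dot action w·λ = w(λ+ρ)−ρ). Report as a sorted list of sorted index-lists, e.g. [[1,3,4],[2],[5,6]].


C ↔ D_4 under row/col permutation; |W(D_4)| = 192.

Ā_29 reps of the 13 weights (D_4, coords as presented):

  [1] (2, 3, 20, 1)
  [2] (5, 1, 0, 0)
  [3] (5, 1, 0, 0)
  [4] (9, 5, 4, 0)
  [5] (9, 5, 4, 0)
  [6] (5, 1, 0, 0)
  [7] (9, 5, 4, 0)
  [8] (0, 9, 4, 13)
  [9] (5, 1, 0, 0)
  [10] (0, 9, 4, 13)
  [11] (5, 1, 0, 0)
  [12] (2, 5, 2, 10)
  [13] (2, 5, 2, 10)

Linkage partition of the 13 weights (5 classes, p=29):

[[1], [2, 3, 6, 9, 11], [4, 5, 7], [8, 10], [12, 13]]


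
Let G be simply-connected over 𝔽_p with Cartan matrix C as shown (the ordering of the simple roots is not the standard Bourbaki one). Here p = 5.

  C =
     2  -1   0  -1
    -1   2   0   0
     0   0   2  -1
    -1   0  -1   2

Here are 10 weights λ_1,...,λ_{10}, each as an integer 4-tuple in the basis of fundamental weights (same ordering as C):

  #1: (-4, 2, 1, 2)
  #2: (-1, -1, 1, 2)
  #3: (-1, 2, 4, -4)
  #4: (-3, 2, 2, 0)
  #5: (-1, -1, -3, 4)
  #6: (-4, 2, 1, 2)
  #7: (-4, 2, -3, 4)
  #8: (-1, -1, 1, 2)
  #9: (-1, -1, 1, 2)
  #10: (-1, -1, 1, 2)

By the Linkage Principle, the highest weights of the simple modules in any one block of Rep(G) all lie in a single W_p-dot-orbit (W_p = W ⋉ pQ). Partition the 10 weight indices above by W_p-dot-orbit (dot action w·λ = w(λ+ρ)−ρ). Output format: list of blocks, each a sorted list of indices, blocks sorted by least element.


Cartan matrix: type A_4 (|W|=120); un-permuting the 4 rows.

Each λ_j+ρ reduced to Ā_5; 4-tuples below use C's row order:

    λ_1 → (3, 0, 2, 0)
    λ_2 → (0, 0, 2, 3)
    λ_3 → (3, 0, 2, 0)
    λ_4 → (1, 1, 2, 1)
    λ_5 → (0, 0, 2, 3)
    λ_6 → (3, 0, 2, 0)
    λ_7 → (3, 0, 2, 0)
    λ_8 → (0, 0, 2, 3)
    λ_9 → (0, 0, 2, 3)
    λ_10 → (0, 0, 2, 3)

Linkage partition of the 10 weights (3 classes, p=5):

[[1, 3, 6, 7], [2, 5, 8, 9, 10], [4]]


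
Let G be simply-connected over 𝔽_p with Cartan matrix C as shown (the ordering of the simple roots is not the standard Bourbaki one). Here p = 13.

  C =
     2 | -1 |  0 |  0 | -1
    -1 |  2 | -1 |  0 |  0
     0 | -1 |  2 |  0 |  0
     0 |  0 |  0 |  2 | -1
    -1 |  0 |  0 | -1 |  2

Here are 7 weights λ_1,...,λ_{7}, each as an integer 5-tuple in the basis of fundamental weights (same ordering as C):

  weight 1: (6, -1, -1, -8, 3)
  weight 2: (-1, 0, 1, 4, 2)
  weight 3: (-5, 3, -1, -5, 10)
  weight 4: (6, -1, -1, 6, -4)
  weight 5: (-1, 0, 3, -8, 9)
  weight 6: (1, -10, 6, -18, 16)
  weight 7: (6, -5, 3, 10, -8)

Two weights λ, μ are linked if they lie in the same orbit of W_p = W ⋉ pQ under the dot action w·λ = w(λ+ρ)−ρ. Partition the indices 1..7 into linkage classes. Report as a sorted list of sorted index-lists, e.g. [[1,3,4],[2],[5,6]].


A_5 Cartan matrix, 5 simple roots permuted; ρ=(1,1,1,1,1).

Alcove-folded reps (p=13, 7 weights, presented ϖ-order):

    λ_1 → (4, 0, 0, 4, 3)
    λ_2 → (0, 1, 2, 5, 3)
    λ_3 → (4, 0, 0, 4, 3)
    λ_4 → (4, 0, 0, 4, 3)
    λ_5 → (0, 1, 2, 5, 3)
    λ_6 → (4, 0, 0, 4, 3)
    λ_7 → (4, 0, 0, 4, 3)

The 7 indices split into 2 linkage classes (same alcove rep ⇔ same W_13-dot-orbit):

[[1, 3, 4, 6, 7], [2, 5]]


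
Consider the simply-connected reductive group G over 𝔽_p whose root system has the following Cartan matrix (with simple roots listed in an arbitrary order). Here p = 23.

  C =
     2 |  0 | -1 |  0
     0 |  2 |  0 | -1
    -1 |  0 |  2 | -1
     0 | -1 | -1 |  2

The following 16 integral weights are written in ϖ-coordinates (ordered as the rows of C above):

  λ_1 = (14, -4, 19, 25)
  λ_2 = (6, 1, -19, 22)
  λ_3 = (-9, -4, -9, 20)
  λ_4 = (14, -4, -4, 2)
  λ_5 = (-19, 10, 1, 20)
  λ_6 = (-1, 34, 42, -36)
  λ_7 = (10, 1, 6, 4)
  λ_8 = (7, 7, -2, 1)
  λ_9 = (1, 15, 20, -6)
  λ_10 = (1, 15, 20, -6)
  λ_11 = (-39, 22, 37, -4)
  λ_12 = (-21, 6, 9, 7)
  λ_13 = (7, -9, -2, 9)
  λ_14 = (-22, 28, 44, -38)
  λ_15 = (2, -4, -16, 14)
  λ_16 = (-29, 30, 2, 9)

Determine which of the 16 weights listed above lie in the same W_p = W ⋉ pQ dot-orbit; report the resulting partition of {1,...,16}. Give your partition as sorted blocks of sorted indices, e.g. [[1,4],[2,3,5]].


Dynkin diagram of C (from the 6 off-diagonal −1 entries): A_4.

W_23-reps of the 16 weights in Ā_23 (same 4-coord order as C):

  1: (12, 0, 0, 3);  2: (9, 0, 7, 5);  3: (8, 3, 8, 2);  4: (12, 0, 0, 3);  5: (9, 0, 7, 5);  6: (12, 0, 0, 3);  7: (9, 0, 7, 5);  8: (7, 8, 1, 1);  9: (9, 0, 7, 5);  10: (9, 0, 7, 5);  11: (12, 0, 0, 3);  12: (8, 3, 8, 2);  13: (7, 8, 1, 1);  14: (7, 8, 1, 1);  15: (12, 0, 0, 3);  16: (8, 3, 8, 2)

Linkage partition of the 16 weights (4 classes, p=23):

[[1, 4, 6, 11, 15], [2, 5, 7, 9, 10], [3, 12, 16], [8, 13, 14]]


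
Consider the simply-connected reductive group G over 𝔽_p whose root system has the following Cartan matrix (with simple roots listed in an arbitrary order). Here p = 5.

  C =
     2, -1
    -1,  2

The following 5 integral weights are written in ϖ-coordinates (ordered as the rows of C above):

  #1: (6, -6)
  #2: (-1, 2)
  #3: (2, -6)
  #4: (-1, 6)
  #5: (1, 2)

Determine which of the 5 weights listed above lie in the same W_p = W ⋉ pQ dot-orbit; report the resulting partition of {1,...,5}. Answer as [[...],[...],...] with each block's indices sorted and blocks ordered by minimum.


Root system A_2: the 2×2 matrix C matches after relabeling.

λ_j+ρ reflected into Ā_5 (⟨·,θ^∨⟩≤5); 2-tuples as given:

  λ_1 → (0, 3);  λ_2 → (0, 3);  λ_3 → (2, 3);  λ_4 → (2, 3);  λ_5 → (2, 3)

The 5 indices split into 2 linkage classes (same alcove rep ⇔ same W_5-dot-orbit):

[[1, 2], [3, 4, 5]]


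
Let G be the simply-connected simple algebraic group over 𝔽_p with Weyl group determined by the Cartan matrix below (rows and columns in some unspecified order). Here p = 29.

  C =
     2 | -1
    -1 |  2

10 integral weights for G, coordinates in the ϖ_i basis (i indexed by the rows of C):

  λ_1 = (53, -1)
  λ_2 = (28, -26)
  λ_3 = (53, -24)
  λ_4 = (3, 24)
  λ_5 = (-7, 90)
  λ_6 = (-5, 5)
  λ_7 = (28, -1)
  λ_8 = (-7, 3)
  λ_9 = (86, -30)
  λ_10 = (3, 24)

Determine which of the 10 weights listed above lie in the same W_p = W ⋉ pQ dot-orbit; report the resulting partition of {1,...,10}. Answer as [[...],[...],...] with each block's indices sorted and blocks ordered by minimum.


Cartan matrix: type A_2 (|W|=6); un-permuting the 2 rows.

Alcove-folded reps (p=29, 10 weights, presented ϖ-order):

  λ_1+ρ ↦ (4, 25)
  λ_2+ρ ↦ (4, 25)
  λ_3+ρ ↦ (4, 2)
  λ_4+ρ ↦ (4, 25)
  λ_5+ρ ↦ (4, 2)
  λ_6+ρ ↦ (4, 2)
  λ_7+ρ ↦ (29, 0)
  λ_8+ρ ↦ (4, 2)
  λ_9+ρ ↦ (29, 0)
  λ_10+ρ ↦ (4, 25)

The 10 indices split into 3 linkage classes (same alcove rep ⇔ same W_29-dot-orbit):

[[1, 2, 4, 10], [3, 5, 6, 8], [7, 9]]


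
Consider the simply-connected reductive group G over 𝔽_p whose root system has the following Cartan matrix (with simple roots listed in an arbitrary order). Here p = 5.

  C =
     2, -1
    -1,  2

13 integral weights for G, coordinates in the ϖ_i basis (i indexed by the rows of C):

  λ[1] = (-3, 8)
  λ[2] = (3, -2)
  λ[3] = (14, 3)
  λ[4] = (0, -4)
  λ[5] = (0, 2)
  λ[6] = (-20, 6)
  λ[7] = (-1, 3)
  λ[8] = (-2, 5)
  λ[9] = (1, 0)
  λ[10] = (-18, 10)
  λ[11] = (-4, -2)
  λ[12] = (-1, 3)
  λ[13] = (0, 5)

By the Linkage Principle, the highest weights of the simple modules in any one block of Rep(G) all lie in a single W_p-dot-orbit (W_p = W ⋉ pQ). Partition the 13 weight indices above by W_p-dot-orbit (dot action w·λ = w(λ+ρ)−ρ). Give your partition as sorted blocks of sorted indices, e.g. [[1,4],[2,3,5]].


C ↔ A_2 under row/col permutation; |W(A_2)| = 6.

W_5-reps of the 13 weights in Ā_5 (same 2-coord order as C):

  [1] (2, 1) · [2] (3, 1) · [3] (0, 4) · [4] (2, 1) · [5] (1, 3) · [6] (2, 1) · [7] (0, 4) · [8] (0, 4) · [9] (2, 1) · [10] (3, 1) · [11] (1, 3) · [12] (0, 4) · [13] (1, 3)

Linkage partition of the 13 weights (4 classes, p=5):

[[1, 4, 6, 9], [2, 10], [3, 7, 8, 12], [5, 11, 13]]


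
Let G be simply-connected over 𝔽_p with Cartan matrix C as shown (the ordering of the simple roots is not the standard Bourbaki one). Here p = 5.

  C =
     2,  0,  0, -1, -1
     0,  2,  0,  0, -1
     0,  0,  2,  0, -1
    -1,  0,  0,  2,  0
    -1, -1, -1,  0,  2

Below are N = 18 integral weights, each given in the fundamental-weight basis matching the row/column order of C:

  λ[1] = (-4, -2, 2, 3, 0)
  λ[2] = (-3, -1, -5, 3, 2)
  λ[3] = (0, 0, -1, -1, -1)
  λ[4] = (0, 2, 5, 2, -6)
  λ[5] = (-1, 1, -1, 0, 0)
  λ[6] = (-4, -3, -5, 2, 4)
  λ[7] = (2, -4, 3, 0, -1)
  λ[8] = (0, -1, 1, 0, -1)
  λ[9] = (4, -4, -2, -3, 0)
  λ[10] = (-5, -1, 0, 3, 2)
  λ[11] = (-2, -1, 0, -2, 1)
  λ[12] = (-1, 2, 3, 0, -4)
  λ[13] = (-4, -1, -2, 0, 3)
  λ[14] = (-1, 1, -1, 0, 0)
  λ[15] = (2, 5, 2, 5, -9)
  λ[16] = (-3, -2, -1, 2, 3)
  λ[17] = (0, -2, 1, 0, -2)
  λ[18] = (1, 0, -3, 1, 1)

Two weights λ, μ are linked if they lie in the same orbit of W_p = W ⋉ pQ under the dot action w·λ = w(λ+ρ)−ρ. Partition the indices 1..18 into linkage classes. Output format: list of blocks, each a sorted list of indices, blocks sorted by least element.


Type D_5, rank 5, |W|=1920; reorder rows/cols to standard.

λ_j+ρ reflected into Ā_5 (⟨·,θ^∨⟩≤5); 5-tuples as given:

  1: (0, 2, 0, 1, 1);  2: (0, 2, 0, 1, 1);  3: (1, 1, 0, 0, 0);  4: (1, 1, 0, 0, 0);  5: (0, 2, 0, 1, 1);  6: (0, 2, 0, 1, 1);  7: (1, 0, 1, 2, 0);  8: (1, 0, 2, 1, 0);  9: (1, 0, 2, 1, 0);  10: (1, 1, 0, 0, 0);  11: (1, 0, 1, 1, 0);  12: (1, 0, 1, 2, 0);  13: (1, 0, 1, 2, 0);  14: (0, 2, 0, 1, 1);  15: (1, 0, 1, 2, 0);  16: (1, 1, 0, 0, 0);  17: (1, 1, 0, 0, 0);  18: (0, 1, 0, 0, 1)

Linkage partition of the 18 weights (6 classes, p=5):

[[1, 2, 5, 6, 14], [3, 4, 10, 16, 17], [7, 12, 13, 15], [8, 9], [11], [18]]
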